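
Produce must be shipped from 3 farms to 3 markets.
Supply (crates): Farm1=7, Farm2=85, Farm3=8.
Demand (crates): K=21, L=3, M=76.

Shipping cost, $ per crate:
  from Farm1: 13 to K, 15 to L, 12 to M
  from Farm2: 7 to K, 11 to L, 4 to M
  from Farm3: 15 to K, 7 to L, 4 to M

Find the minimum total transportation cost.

A cheapest plan:
  Farm1→K: 7 crates
  Farm2→K: 14 crates
  Farm2→M: 71 crates
  Farm3→L: 3 crates
  Farm3→M: 5 crates
Total cost = $514.
(Supply check: Farm1 ships 7; Farm2 ships 85; Farm3 ships 8.)

514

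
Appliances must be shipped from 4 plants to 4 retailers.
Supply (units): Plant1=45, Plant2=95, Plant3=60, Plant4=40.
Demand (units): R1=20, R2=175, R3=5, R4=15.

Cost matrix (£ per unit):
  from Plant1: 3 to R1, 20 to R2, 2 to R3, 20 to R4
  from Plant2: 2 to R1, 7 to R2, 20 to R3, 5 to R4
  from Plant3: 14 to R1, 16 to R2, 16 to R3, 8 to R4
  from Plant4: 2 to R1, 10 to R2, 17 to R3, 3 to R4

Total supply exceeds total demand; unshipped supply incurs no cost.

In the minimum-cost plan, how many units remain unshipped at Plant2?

An optimal plan:
  Plant1 to R1: 20 × £3 = £60
  Plant1 to R3: 5 × £2 = £10
  Plant2 to R2: 95 × £7 = £665
  Plant3 to R2: 40 × £16 = £640
  Plant3 to R4: 15 × £8 = £120
  Plant4 to R2: 40 × £10 = £400
Total cost = £1895.
Plant2 ships 95 of its 95, leaving 0.

0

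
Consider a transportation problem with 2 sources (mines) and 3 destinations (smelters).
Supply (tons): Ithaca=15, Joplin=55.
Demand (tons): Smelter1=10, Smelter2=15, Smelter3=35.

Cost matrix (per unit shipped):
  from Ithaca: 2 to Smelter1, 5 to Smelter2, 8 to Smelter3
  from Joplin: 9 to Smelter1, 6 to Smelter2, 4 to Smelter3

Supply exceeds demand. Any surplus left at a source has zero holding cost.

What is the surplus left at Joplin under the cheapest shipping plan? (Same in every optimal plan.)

10

An optimal plan:
  Ithaca->Smelter1: 10 × 2 = 20
  Ithaca->Smelter2: 5 × 5 = 25
  Joplin->Smelter2: 10 × 6 = 60
  Joplin->Smelter3: 35 × 4 = 140
Total cost = 245.
Joplin ships 45 of its 55, leaving 10.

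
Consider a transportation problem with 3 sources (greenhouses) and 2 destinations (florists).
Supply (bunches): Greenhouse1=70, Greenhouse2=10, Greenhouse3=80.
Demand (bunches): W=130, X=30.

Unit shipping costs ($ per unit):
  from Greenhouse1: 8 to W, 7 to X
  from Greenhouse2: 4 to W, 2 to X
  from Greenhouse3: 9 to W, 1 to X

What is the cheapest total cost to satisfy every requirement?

1080

One minimum-cost allocation:
  Greenhouse1->W: 70 × $8 = $560
  Greenhouse2->W: 10 × $4 = $40
  Greenhouse3->W: 50 × $9 = $450
  Greenhouse3->X: 30 × $1 = $30
Total = 560 + 40 + 450 + 30 = $1080.
(Supply check: Greenhouse1 ships 70; Greenhouse2 ships 10; Greenhouse3 ships 80.)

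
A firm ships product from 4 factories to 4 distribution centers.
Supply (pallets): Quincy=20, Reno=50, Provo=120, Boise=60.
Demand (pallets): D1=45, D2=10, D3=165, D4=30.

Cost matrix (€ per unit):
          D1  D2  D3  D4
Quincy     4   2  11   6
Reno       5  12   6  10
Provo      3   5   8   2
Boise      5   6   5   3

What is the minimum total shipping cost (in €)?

1265

A cheapest plan:
  Quincy–D1: 10 × €4 = €40
  Quincy–D2: 10 × €2 = €20
  Reno–D3: 50 × €6 = €300
  Provo–D1: 35 × €3 = €105
  Provo–D3: 55 × €8 = €440
  Provo–D4: 30 × €2 = €60
  Boise–D3: 60 × €5 = €300
Total = 40 + 20 + 300 + 105 + 440 + 60 + 300 = €1265.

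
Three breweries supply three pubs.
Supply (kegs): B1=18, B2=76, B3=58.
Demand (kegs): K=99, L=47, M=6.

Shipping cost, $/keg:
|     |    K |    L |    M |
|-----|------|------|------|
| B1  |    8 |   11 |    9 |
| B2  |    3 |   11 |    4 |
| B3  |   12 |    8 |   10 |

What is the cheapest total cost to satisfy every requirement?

868

An optimal shipping plan:
  B1→K: 18 kegs
  B2→K: 76 kegs
  B3→K: 5 kegs
  B3→L: 47 kegs
  B3→M: 6 kegs
Total cost = $868.
(Supply check: B1 ships 18; B2 ships 76; B3 ships 58.)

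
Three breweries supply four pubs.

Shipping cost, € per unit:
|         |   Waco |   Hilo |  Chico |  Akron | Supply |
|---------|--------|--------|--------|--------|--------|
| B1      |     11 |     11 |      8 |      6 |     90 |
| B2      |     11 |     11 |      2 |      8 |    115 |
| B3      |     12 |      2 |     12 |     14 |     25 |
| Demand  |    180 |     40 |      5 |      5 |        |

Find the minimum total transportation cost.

2235

Optimal allocation:
  B1 to Waco: 70 × €11 = €770
  B1 to Hilo: 15 × €11 = €165
  B1 to Akron: 5 × €6 = €30
  B2 to Waco: 110 × €11 = €1210
  B2 to Chico: 5 × €2 = €10
  B3 to Hilo: 25 × €2 = €50
Total = 770 + 165 + 30 + 1210 + 10 + 50 = €2235.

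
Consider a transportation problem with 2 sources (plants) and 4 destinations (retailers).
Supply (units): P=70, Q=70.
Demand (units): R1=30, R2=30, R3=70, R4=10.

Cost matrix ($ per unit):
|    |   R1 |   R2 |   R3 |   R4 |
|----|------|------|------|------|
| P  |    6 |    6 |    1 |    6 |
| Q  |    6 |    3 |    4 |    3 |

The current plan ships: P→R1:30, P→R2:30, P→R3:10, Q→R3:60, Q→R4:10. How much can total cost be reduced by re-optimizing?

Current plan cost = 30·6 + 30·6 + 10·1 + 60·4 + 10·3 = $640.
Optimal plan:
  P->R3: 70 × $1 = $70
  Q->R1: 30 × $6 = $180
  Q->R2: 30 × $3 = $90
  Q->R4: 10 × $3 = $30
Optimal cost = $370.
Saving = 640 − 370 = $270.

270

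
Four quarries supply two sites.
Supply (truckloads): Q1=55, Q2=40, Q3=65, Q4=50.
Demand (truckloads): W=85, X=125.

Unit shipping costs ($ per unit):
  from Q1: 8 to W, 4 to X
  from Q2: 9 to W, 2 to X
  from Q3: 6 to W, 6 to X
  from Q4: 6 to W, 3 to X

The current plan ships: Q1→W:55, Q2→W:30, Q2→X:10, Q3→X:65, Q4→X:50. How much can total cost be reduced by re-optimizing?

370

Current plan cost = 55·8 + 30·9 + 10·2 + 65·6 + 50·3 = $1270.
Optimal plan:
  Q1–X: 55 × $4 = $220
  Q2–X: 40 × $2 = $80
  Q3–W: 65 × $6 = $390
  Q4–W: 20 × $6 = $120
  Q4–X: 30 × $3 = $90
Optimal cost = $900.
Saving = 1270 − 900 = $370.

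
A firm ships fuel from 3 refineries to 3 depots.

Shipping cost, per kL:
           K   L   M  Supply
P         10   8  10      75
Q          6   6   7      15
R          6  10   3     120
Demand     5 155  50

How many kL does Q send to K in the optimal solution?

0

Solving gives:
  P->L: 75 × 8 = 600
  Q->L: 15 × 6 = 90
  R->K: 5 × 6 = 30
  R->L: 65 × 10 = 650
  R->M: 50 × 3 = 150
Total cost = 1520.
The route Q→K is not used.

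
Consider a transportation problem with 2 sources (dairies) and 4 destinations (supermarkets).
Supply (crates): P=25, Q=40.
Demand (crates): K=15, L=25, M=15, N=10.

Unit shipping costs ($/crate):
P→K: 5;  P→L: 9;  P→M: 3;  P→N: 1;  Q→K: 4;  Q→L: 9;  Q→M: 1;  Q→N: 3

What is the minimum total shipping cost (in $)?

A cheapest plan:
  P->L: 15 × $9 = $135
  P->N: 10 × $1 = $10
  Q->K: 15 × $4 = $60
  Q->L: 10 × $9 = $90
  Q->M: 15 × $1 = $15
Total = 135 + 10 + 60 + 90 + 15 = $310.

310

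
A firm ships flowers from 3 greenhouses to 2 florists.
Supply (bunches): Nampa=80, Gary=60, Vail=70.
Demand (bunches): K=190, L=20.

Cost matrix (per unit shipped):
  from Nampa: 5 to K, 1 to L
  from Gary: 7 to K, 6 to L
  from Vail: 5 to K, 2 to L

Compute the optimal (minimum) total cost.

1090

An optimal shipping plan:
  Nampa->K: 60 × 5 = 300
  Nampa->L: 20 × 1 = 20
  Gary->K: 60 × 7 = 420
  Vail->K: 70 × 5 = 350
Total = 300 + 20 + 420 + 350 = 1090.
(Supply check: Nampa ships 80; Gary ships 60; Vail ships 70.)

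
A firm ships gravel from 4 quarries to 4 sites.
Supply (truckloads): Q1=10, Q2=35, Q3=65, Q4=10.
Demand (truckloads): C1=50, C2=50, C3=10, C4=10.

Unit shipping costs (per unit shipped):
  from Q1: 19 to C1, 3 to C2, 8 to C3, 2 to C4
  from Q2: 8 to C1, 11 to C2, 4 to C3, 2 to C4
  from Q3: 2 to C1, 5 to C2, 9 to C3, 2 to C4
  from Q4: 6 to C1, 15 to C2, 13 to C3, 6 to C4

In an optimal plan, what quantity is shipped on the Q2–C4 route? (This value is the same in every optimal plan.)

10

The minimum-cost plan:
  Q1–C2: 10 truckloads
  Q2–C1: 15 truckloads
  Q2–C3: 10 truckloads
  Q2–C4: 10 truckloads
  Q3–C1: 25 truckloads
  Q3–C2: 40 truckloads
  Q4–C1: 10 truckloads
Total cost = 520.
So Q2→C4 carries 10 truckloads.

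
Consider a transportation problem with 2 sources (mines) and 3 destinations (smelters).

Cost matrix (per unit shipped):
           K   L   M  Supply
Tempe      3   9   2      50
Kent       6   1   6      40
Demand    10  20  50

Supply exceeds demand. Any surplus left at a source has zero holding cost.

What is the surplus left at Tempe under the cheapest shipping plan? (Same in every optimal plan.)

An optimal plan:
  Tempe→M: 50 × 2 = 100
  Kent→K: 10 × 6 = 60
  Kent→L: 20 × 1 = 20
Total cost = 180.
Tempe ships 50 of its 50, leaving 0.

0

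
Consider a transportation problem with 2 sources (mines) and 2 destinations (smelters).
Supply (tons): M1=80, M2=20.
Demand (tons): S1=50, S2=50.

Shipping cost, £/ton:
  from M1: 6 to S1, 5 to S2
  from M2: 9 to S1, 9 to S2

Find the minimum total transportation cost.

610

A cheapest plan:
  M1→S1: 30 tons
  M1→S2: 50 tons
  M2→S1: 20 tons
Total cost = £610.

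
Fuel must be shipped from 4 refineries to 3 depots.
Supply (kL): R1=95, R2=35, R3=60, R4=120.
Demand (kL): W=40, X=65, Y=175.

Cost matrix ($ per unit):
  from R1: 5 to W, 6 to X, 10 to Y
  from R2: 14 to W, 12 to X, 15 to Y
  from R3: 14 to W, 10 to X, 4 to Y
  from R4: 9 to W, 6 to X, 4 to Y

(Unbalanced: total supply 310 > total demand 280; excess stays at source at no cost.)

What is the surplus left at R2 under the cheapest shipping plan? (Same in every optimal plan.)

An optimal plan:
  R1 to W: 40 × $5 = $200
  R1 to X: 55 × $6 = $330
  R2 to X: 5 × $12 = $60
  R3 to Y: 60 × $4 = $240
  R4 to X: 5 × $6 = $30
  R4 to Y: 115 × $4 = $460
Total cost = $1320.
R2 ships 5 of its 35, leaving 30.

30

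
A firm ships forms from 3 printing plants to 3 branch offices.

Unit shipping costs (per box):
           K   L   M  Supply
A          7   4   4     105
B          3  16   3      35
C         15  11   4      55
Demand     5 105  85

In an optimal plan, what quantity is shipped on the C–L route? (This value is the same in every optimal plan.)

Optimal shipments:
  A–L: 105 × 4 = 420
  B–K: 5 × 3 = 15
  B–M: 30 × 3 = 90
  C–M: 55 × 4 = 220
Total cost = 745.
The route C→L is not used.

0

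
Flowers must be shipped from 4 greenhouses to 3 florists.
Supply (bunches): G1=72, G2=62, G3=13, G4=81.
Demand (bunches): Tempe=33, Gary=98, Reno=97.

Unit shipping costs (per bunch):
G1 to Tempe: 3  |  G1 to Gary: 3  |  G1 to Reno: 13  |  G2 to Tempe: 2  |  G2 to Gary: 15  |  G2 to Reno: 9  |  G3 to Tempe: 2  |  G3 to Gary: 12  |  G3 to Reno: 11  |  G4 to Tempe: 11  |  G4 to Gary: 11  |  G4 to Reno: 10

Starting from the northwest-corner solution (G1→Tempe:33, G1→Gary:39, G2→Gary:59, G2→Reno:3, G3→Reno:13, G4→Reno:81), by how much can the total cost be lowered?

585

Current plan cost = 33·3 + 39·3 + 59·15 + 3·9 + 13·11 + 81·10 = 2081.
Optimal plan:
  G1 to Gary: 72 bunches
  G2 to Tempe: 20 bunches
  G2 to Reno: 42 bunches
  G3 to Tempe: 13 bunches
  G4 to Gary: 26 bunches
  G4 to Reno: 55 bunches
Optimal cost = 1496.
Saving = 2081 − 1496 = 585.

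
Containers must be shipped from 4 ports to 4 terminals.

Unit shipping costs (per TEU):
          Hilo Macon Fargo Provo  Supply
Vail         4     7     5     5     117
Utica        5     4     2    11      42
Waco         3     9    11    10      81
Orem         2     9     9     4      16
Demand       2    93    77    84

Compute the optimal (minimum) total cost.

Optimal allocation:
  Vail–Macon: 14 × 7 = 98
  Vail–Fargo: 35 × 5 = 175
  Vail–Provo: 68 × 5 = 340
  Utica–Fargo: 42 × 2 = 84
  Waco–Hilo: 2 × 3 = 6
  Waco–Macon: 79 × 9 = 711
  Orem–Provo: 16 × 4 = 64
Total = 98 + 175 + 340 + 84 + 6 + 711 + 64 = 1478.
(Supply check: Vail ships 117; Utica ships 42; Waco ships 81; Orem ships 16.)

1478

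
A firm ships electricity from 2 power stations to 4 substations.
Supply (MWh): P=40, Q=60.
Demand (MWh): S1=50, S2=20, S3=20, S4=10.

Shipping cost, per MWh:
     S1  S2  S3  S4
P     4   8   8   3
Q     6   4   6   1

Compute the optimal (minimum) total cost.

A cheapest plan:
  P–S1: 40 × 4 = 160
  Q–S1: 10 × 6 = 60
  Q–S2: 20 × 4 = 80
  Q–S3: 20 × 6 = 120
  Q–S4: 10 × 1 = 10
Total = 160 + 60 + 80 + 120 + 10 = 430.

430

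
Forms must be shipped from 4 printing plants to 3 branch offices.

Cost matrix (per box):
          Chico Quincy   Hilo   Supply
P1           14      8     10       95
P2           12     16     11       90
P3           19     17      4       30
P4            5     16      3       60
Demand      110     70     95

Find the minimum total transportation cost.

Optimal allocation:
  P1–Quincy: 70 boxes
  P1–Hilo: 25 boxes
  P2–Chico: 90 boxes
  P3–Hilo: 30 boxes
  P4–Chico: 20 boxes
  P4–Hilo: 40 boxes
Total cost = 2230.

2230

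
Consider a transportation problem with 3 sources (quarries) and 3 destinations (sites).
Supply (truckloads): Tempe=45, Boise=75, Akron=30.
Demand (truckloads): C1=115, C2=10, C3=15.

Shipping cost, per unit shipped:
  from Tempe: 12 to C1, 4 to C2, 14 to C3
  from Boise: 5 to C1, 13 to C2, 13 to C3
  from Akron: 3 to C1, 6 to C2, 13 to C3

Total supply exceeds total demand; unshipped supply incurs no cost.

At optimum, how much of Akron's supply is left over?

0

Minimum-cost shipments:
  Tempe to C1: 10 × 12 = 120
  Tempe to C2: 10 × 4 = 40
  Tempe to C3: 15 × 14 = 210
  Boise to C1: 75 × 5 = 375
  Akron to C1: 30 × 3 = 90
Total cost = 835.
Akron ships 30 of its 30, leaving 0.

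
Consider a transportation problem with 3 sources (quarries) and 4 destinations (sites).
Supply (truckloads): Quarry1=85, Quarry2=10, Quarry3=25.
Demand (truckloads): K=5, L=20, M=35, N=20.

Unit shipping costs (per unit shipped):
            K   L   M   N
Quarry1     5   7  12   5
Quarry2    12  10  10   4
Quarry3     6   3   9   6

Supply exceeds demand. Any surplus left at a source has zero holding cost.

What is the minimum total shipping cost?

One minimum-cost allocation:
  Quarry1→K: 5 × 5 = 25
  Quarry1→M: 20 × 12 = 240
  Quarry1→N: 20 × 5 = 100
  Quarry2→M: 10 × 10 = 100
  Quarry3→L: 20 × 3 = 60
  Quarry3→M: 5 × 9 = 45
Total = 25 + 240 + 100 + 100 + 60 + 45 = 570.

570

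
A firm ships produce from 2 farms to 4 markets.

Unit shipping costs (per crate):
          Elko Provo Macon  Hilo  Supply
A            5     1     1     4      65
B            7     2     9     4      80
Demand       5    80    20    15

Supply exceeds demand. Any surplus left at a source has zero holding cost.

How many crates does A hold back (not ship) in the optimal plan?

Minimum-cost shipments:
  A->Elko: 5 crates
  A->Provo: 40 crates
  A->Macon: 20 crates
  B->Provo: 40 crates
  B->Hilo: 15 crates
Total cost = 225.
A ships 65 of its 65, leaving 0.

0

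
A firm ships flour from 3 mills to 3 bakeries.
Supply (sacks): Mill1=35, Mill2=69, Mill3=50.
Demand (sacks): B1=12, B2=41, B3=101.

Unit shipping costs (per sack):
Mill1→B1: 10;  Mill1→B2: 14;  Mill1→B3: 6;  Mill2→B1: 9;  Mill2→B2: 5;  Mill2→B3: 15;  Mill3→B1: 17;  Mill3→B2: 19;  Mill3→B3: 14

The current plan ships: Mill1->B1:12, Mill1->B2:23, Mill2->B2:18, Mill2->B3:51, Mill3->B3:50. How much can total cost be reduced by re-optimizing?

534

Current plan cost = 12·10 + 23·14 + 18·5 + 51·15 + 50·14 = 1997.
Optimal plan:
  Mill1->B3: 35 × 6 = 210
  Mill2->B1: 12 × 9 = 108
  Mill2->B2: 41 × 5 = 205
  Mill2->B3: 16 × 15 = 240
  Mill3->B3: 50 × 14 = 700
Optimal cost = 1463.
Saving = 1997 − 1463 = 534.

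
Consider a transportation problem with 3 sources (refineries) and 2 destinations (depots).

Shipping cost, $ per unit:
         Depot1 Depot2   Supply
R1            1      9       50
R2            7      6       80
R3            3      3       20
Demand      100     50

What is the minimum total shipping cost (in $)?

Optimal allocation:
  R1–Depot1: 50 kL
  R2–Depot1: 30 kL
  R2–Depot2: 50 kL
  R3–Depot1: 20 kL
Total cost = $620.

620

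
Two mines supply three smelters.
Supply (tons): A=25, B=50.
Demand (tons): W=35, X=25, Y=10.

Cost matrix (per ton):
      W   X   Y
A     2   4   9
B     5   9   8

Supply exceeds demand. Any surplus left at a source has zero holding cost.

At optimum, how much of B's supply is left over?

Minimum-cost shipments:
  A to X: 25 tons
  B to W: 35 tons
  B to Y: 10 tons
Total cost = 355.
B ships 45 of its 50, leaving 5.

5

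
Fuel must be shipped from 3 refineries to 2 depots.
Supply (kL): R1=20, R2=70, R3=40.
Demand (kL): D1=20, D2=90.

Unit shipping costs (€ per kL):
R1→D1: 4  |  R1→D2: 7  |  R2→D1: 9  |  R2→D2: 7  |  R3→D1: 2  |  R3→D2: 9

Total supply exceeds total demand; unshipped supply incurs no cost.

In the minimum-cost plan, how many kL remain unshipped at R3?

20

An optimal plan:
  R1→D2: 20 × €7 = €140
  R2→D2: 70 × €7 = €490
  R3→D1: 20 × €2 = €40
Total cost = €670.
R3 ships 20 of its 40, leaving 20.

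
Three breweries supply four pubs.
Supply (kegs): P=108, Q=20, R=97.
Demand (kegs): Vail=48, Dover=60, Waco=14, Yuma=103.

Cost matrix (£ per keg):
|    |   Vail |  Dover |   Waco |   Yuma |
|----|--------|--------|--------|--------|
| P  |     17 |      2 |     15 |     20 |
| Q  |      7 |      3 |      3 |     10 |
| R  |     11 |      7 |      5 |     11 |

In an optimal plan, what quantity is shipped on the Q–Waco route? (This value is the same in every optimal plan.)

14

Optimal shipments:
  P to Vail: 42 × £17 = £714
  P to Dover: 60 × £2 = £120
  P to Yuma: 6 × £20 = £120
  Q to Vail: 6 × £7 = £42
  Q to Waco: 14 × £3 = £42
  R to Yuma: 97 × £11 = £1067
Total cost = £2105.
So Q→Waco carries 14 kegs.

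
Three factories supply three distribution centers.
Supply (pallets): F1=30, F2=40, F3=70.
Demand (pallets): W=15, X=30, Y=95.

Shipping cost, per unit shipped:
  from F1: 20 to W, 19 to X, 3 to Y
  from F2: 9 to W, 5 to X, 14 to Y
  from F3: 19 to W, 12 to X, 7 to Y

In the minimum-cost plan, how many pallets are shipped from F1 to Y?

30

The minimum-cost plan:
  F1→Y: 30 pallets
  F2→W: 15 pallets
  F2→X: 25 pallets
  F3→X: 5 pallets
  F3→Y: 65 pallets
Total cost = 865.
So F1→Y carries 30 pallets.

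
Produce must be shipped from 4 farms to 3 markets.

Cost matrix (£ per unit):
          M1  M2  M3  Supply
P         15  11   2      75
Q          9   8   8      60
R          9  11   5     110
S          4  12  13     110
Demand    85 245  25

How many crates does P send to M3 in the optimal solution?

25

The minimum-cost plan:
  P to M2: 50 × £11 = £550
  P to M3: 25 × £2 = £50
  Q to M2: 60 × £8 = £480
  R to M2: 110 × £11 = £1210
  S to M1: 85 × £4 = £340
  S to M2: 25 × £12 = £300
Total cost = £2930.
So P→M3 carries 25 crates.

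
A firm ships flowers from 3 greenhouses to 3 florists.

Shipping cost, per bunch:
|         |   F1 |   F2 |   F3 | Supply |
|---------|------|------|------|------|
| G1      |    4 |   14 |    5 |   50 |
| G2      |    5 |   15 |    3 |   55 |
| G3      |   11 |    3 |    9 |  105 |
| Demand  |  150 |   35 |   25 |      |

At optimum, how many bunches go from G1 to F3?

0

Optimal shipments:
  G1->F1: 50 × 4 = 200
  G2->F1: 30 × 5 = 150
  G2->F3: 25 × 3 = 75
  G3->F1: 70 × 11 = 770
  G3->F2: 35 × 3 = 105
Total cost = 1300.
The route G1→F3 is not used.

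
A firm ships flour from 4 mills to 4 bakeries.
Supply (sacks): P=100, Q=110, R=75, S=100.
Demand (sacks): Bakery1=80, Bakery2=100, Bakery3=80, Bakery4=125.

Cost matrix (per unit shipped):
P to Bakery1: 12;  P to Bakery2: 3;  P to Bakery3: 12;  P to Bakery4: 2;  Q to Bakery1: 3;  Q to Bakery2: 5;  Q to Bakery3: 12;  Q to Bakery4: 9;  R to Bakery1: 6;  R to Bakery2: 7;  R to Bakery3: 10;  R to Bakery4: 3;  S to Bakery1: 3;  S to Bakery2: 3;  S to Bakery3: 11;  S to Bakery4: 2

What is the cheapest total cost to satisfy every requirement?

1650

Optimal allocation:
  P->Bakery2: 75 sacks
  P->Bakery4: 25 sacks
  Q->Bakery1: 80 sacks
  Q->Bakery2: 25 sacks
  Q->Bakery3: 5 sacks
  R->Bakery3: 75 sacks
  S->Bakery4: 100 sacks
Total cost = 1650.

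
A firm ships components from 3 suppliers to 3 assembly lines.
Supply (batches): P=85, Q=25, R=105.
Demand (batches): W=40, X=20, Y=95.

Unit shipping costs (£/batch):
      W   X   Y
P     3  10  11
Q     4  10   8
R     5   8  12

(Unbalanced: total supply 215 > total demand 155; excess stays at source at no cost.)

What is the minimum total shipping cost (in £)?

Optimal allocation:
  P to W: 40 batches
  P to Y: 45 batches
  Q to Y: 25 batches
  R to X: 20 batches
  R to Y: 25 batches
Total cost = £1275.
(Supply check: P ships 85; Q ships 25; R ships 45.)

1275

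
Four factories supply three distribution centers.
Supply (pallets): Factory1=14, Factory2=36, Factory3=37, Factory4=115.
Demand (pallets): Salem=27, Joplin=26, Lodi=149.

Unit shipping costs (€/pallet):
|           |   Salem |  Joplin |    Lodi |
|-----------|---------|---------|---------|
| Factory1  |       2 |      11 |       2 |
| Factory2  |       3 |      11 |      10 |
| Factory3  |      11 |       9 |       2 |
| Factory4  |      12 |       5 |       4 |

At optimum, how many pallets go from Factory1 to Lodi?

14

The minimum-cost plan:
  Factory1->Lodi: 14 × €2 = €28
  Factory2->Salem: 27 × €3 = €81
  Factory2->Joplin: 9 × €11 = €99
  Factory3->Lodi: 37 × €2 = €74
  Factory4->Joplin: 17 × €5 = €85
  Factory4->Lodi: 98 × €4 = €392
Total cost = €759.
So Factory1→Lodi carries 14 pallets.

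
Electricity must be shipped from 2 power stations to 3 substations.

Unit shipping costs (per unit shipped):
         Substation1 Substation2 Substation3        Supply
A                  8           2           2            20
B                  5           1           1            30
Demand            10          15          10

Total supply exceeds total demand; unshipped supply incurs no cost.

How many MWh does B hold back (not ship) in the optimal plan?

Minimum-cost shipments:
  A->Substation2: 5 × 2 = 10
  B->Substation1: 10 × 5 = 50
  B->Substation2: 10 × 1 = 10
  B->Substation3: 10 × 1 = 10
Total cost = 80.
B ships 30 of its 30, leaving 0.

0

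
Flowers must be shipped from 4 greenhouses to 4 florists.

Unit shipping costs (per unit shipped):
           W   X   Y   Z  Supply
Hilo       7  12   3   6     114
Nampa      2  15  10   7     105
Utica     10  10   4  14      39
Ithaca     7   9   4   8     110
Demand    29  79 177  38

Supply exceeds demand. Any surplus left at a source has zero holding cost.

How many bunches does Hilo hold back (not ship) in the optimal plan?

0

Minimum-cost shipments:
  Hilo->Y: 107 × 3 = 321
  Hilo->Z: 7 × 6 = 42
  Nampa->W: 29 × 2 = 58
  Nampa->Z: 31 × 7 = 217
  Utica->Y: 39 × 4 = 156
  Ithaca->X: 79 × 9 = 711
  Ithaca->Y: 31 × 4 = 124
Total cost = 1629.
Hilo ships 114 of its 114, leaving 0.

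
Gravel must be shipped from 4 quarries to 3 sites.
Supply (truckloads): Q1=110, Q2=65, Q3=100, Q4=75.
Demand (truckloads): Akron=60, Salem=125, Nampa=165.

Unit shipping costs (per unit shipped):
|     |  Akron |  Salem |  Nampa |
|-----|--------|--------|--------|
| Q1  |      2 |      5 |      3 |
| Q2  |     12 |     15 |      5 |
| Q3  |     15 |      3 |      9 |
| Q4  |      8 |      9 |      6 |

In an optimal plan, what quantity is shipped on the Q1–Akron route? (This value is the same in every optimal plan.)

60

Optimal shipments:
  Q1→Akron: 60 × 2 = 120
  Q1→Salem: 25 × 5 = 125
  Q1→Nampa: 25 × 3 = 75
  Q2→Nampa: 65 × 5 = 325
  Q3→Salem: 100 × 3 = 300
  Q4→Nampa: 75 × 6 = 450
Total cost = 1395.
So Q1→Akron carries 60 truckloads.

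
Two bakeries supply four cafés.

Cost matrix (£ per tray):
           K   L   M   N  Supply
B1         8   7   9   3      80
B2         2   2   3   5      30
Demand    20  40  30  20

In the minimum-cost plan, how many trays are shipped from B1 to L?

40

Solving gives:
  B1 to K: 20 × £8 = £160
  B1 to L: 40 × £7 = £280
  B1 to N: 20 × £3 = £60
  B2 to M: 30 × £3 = £90
Total cost = £590.
So B1→L carries 40 trays.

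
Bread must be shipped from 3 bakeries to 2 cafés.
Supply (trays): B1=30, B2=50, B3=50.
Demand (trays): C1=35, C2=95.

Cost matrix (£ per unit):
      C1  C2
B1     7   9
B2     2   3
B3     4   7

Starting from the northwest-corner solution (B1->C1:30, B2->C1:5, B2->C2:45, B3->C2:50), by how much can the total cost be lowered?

Current plan cost = 30·7 + 5·2 + 45·3 + 50·7 = £705.
Optimal plan:
  B1→C2: 30 × £9 = £270
  B2→C2: 50 × £3 = £150
  B3→C1: 35 × £4 = £140
  B3→C2: 15 × £7 = £105
Optimal cost = £665.
Saving = 705 − 665 = £40.

40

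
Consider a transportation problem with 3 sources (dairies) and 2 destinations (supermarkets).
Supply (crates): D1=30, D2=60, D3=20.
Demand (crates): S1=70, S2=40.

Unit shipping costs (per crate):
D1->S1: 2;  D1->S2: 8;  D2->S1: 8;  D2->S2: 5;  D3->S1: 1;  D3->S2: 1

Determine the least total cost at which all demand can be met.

A cheapest plan:
  D1 to S1: 30 × 2 = 60
  D2 to S1: 20 × 8 = 160
  D2 to S2: 40 × 5 = 200
  D3 to S1: 20 × 1 = 20
Total = 60 + 160 + 200 + 20 = 440.

440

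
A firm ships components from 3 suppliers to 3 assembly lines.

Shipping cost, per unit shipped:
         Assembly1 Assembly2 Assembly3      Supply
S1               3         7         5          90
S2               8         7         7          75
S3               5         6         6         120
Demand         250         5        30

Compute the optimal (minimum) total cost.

An optimal shipping plan:
  S1→Assembly1: 90 × 3 = 270
  S2→Assembly1: 40 × 8 = 320
  S2→Assembly2: 5 × 7 = 35
  S2→Assembly3: 30 × 7 = 210
  S3→Assembly1: 120 × 5 = 600
Total = 270 + 320 + 35 + 210 + 600 = 1435.

1435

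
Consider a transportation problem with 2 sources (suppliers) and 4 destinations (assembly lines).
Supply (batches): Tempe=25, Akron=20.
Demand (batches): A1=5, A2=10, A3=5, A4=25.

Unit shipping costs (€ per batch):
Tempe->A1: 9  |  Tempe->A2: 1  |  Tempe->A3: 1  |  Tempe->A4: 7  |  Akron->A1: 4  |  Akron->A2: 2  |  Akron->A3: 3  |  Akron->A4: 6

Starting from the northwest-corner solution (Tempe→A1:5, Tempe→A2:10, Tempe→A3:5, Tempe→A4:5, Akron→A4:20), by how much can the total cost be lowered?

20

Current plan cost = 5·9 + 10·1 + 5·1 + 5·7 + 20·6 = €215.
Optimal plan:
  Tempe→A2: 10 × €1 = €10
  Tempe→A3: 5 × €1 = €5
  Tempe→A4: 10 × €7 = €70
  Akron→A1: 5 × €4 = €20
  Akron→A4: 15 × €6 = €90
Optimal cost = €195.
Saving = 215 − 195 = €20.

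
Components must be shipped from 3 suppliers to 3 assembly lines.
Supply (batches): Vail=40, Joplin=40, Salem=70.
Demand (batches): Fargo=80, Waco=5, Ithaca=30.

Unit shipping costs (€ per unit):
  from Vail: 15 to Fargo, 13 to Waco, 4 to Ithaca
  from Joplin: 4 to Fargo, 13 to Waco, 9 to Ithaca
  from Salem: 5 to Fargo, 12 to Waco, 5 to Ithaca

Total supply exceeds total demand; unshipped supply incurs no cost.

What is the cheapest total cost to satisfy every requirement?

540

One minimum-cost allocation:
  Vail to Ithaca: 30 × €4 = €120
  Joplin to Fargo: 40 × €4 = €160
  Salem to Fargo: 40 × €5 = €200
  Salem to Waco: 5 × €12 = €60
Total = 120 + 160 + 200 + 60 = €540.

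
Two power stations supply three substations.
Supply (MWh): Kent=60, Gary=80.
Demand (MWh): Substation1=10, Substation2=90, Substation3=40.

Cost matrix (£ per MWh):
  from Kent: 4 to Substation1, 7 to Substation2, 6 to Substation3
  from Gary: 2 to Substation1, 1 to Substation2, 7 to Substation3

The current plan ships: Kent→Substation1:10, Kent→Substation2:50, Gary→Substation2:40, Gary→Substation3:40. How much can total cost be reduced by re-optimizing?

Current plan cost = 10·4 + 50·7 + 40·1 + 40·7 = £710.
Optimal plan:
  Kent→Substation1: 10 × £4 = £40
  Kent→Substation2: 10 × £7 = £70
  Kent→Substation3: 40 × £6 = £240
  Gary→Substation2: 80 × £1 = £80
Optimal cost = £430.
Saving = 710 − 430 = £280.

280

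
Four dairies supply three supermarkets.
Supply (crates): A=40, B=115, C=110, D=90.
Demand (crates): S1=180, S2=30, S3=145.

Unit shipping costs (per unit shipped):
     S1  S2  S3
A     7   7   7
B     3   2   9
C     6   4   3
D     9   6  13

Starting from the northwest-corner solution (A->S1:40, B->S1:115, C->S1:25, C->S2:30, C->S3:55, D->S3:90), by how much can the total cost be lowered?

555

Current plan cost = 40·7 + 115·3 + 25·6 + 30·4 + 55·3 + 90·13 = 2230.
Optimal plan:
  A–S1: 5 × 7 = 35
  A–S3: 35 × 7 = 245
  B–S1: 115 × 3 = 345
  C–S3: 110 × 3 = 330
  D–S1: 60 × 9 = 540
  D–S2: 30 × 6 = 180
Optimal cost = 1675.
Saving = 2230 − 1675 = 555.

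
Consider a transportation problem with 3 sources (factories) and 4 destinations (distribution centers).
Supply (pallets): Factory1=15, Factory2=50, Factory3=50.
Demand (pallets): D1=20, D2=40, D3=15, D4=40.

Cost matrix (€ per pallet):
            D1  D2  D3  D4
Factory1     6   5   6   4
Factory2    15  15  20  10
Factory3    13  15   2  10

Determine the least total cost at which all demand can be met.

One minimum-cost allocation:
  Factory1→D2: 15 × €5 = €75
  Factory2→D2: 25 × €15 = €375
  Factory2→D4: 25 × €10 = €250
  Factory3→D1: 20 × €13 = €260
  Factory3→D3: 15 × €2 = €30
  Factory3→D4: 15 × €10 = €150
Total = 75 + 375 + 250 + 260 + 30 + 150 = €1140.

1140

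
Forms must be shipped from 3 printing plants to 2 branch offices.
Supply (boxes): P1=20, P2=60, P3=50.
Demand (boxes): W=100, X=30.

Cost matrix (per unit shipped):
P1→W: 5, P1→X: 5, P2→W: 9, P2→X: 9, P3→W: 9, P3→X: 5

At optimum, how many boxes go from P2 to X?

0

Optimal shipments:
  P1→W: 20 × 5 = 100
  P2→W: 60 × 9 = 540
  P3→W: 20 × 9 = 180
  P3→X: 30 × 5 = 150
Total cost = 970.
The route P2→X is not used.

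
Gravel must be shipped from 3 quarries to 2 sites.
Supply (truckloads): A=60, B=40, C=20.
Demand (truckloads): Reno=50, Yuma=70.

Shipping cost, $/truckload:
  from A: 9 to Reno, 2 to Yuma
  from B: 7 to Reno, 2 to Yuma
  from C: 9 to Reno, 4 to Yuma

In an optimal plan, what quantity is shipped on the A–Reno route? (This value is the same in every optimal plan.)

The minimum-cost plan:
  A→Yuma: 60 × $2 = $120
  B→Reno: 40 × $7 = $280
  C→Reno: 10 × $9 = $90
  C→Yuma: 10 × $4 = $40
Total cost = $530.
The route A→Reno is not used.

0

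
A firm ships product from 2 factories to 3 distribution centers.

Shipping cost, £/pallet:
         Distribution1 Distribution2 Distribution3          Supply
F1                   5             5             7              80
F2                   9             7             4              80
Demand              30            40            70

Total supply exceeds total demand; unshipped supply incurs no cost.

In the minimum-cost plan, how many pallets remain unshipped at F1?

An optimal plan:
  F1->Distribution1: 30 × £5 = £150
  F1->Distribution2: 40 × £5 = £200
  F2->Distribution3: 70 × £4 = £280
Total cost = £630.
F1 ships 70 of its 80, leaving 10.

10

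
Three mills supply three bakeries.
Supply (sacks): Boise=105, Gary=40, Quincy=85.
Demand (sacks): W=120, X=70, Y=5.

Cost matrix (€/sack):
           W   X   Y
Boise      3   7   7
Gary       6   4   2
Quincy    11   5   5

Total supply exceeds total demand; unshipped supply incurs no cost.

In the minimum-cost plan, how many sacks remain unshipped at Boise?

0

Minimum-cost shipments:
  Boise–W: 105 sacks
  Gary–W: 15 sacks
  Gary–X: 20 sacks
  Gary–Y: 5 sacks
  Quincy–X: 50 sacks
Total cost = €745.
Boise ships 105 of its 105, leaving 0.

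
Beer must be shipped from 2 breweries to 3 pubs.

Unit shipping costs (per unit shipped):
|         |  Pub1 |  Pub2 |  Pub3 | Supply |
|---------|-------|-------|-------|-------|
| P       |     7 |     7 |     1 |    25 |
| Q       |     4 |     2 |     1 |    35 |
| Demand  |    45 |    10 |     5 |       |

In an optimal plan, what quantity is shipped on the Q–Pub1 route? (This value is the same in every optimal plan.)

25

The minimum-cost plan:
  P to Pub1: 20 × 7 = 140
  P to Pub3: 5 × 1 = 5
  Q to Pub1: 25 × 4 = 100
  Q to Pub2: 10 × 2 = 20
Total cost = 265.
So Q→Pub1 carries 25 kegs.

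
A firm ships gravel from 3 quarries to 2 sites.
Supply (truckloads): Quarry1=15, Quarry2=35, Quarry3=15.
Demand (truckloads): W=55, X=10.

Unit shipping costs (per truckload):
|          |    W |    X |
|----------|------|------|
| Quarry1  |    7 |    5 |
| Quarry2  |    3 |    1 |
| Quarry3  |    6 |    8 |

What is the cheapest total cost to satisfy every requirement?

280

Optimal allocation:
  Quarry1 to W: 5 × 7 = 35
  Quarry1 to X: 10 × 5 = 50
  Quarry2 to W: 35 × 3 = 105
  Quarry3 to W: 15 × 6 = 90
Total = 35 + 50 + 105 + 90 = 280.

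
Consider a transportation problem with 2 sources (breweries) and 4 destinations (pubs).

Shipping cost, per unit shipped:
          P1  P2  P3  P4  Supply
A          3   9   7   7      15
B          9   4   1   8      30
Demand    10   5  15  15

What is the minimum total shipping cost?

180

An optimal shipping plan:
  A–P1: 10 × 3 = 30
  A–P4: 5 × 7 = 35
  B–P2: 5 × 4 = 20
  B–P3: 15 × 1 = 15
  B–P4: 10 × 8 = 80
Total = 30 + 35 + 20 + 15 + 80 = 180.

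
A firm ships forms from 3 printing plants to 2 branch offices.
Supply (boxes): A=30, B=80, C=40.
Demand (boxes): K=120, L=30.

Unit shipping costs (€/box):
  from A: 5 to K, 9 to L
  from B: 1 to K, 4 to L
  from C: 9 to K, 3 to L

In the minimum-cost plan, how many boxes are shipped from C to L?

Optimal shipments:
  A to K: 30 × €5 = €150
  B to K: 80 × €1 = €80
  C to K: 10 × €9 = €90
  C to L: 30 × €3 = €90
Total cost = €410.
So C→L carries 30 boxes.

30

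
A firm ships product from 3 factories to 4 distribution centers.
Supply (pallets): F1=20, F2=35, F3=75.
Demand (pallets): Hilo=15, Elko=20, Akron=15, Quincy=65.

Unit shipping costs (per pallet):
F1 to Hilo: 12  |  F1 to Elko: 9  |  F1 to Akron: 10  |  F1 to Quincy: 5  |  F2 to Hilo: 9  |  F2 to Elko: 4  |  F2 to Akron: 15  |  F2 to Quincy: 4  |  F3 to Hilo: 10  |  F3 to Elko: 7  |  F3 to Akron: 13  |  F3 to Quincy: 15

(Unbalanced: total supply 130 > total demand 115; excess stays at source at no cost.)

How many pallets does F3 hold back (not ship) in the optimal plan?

15

Minimum-cost shipments:
  F1 to Quincy: 20 × 5 = 100
  F2 to Quincy: 35 × 4 = 140
  F3 to Hilo: 15 × 10 = 150
  F3 to Elko: 20 × 7 = 140
  F3 to Akron: 15 × 13 = 195
  F3 to Quincy: 10 × 15 = 150
Total cost = 875.
F3 ships 60 of its 75, leaving 15.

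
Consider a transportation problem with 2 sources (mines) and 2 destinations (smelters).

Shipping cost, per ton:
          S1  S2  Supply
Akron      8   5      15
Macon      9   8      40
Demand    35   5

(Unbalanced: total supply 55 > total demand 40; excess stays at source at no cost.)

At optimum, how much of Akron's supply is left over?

0

Minimum-cost shipments:
  Akron–S1: 10 tons
  Akron–S2: 5 tons
  Macon–S1: 25 tons
Total cost = 330.
Akron ships 15 of its 15, leaving 0.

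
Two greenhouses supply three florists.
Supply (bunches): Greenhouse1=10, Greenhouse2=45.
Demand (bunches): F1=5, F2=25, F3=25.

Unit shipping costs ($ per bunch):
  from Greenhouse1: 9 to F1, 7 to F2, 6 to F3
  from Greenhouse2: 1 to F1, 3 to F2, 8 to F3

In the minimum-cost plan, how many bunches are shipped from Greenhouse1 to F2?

0

Solving gives:
  Greenhouse1 to F3: 10 × $6 = $60
  Greenhouse2 to F1: 5 × $1 = $5
  Greenhouse2 to F2: 25 × $3 = $75
  Greenhouse2 to F3: 15 × $8 = $120
Total cost = $260.
The route Greenhouse1→F2 is not used.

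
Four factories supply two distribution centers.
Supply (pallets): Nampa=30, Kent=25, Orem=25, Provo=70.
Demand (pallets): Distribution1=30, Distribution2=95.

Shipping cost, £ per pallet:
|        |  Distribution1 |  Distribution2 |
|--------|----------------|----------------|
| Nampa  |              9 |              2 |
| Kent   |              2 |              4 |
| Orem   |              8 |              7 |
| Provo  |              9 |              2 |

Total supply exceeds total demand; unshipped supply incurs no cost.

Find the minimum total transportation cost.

One minimum-cost allocation:
  Nampa→Distribution2: 30 × £2 = £60
  Kent→Distribution1: 25 × £2 = £50
  Orem→Distribution1: 5 × £8 = £40
  Provo→Distribution2: 65 × £2 = £130
Total = 60 + 50 + 40 + 130 = £280.
(Supply check: Nampa ships 30; Kent ships 25; Orem ships 5; Provo ships 65.)

280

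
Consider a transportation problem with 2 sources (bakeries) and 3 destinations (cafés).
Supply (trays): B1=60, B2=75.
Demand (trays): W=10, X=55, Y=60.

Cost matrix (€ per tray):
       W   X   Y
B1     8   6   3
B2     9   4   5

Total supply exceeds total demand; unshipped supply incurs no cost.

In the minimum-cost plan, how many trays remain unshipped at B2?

Minimum-cost shipments:
  B1->Y: 60 × €3 = €180
  B2->W: 10 × €9 = €90
  B2->X: 55 × €4 = €220
Total cost = €490.
B2 ships 65 of its 75, leaving 10.

10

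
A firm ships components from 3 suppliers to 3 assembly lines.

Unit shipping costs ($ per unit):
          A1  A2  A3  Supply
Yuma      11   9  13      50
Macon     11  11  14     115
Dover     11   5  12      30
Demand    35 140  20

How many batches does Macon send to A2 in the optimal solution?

60

Optimal shipments:
  Yuma–A2: 50 × $9 = $450
  Macon–A1: 35 × $11 = $385
  Macon–A2: 60 × $11 = $660
  Macon–A3: 20 × $14 = $280
  Dover–A2: 30 × $5 = $150
Total cost = $1925.
So Macon→A2 carries 60 batches.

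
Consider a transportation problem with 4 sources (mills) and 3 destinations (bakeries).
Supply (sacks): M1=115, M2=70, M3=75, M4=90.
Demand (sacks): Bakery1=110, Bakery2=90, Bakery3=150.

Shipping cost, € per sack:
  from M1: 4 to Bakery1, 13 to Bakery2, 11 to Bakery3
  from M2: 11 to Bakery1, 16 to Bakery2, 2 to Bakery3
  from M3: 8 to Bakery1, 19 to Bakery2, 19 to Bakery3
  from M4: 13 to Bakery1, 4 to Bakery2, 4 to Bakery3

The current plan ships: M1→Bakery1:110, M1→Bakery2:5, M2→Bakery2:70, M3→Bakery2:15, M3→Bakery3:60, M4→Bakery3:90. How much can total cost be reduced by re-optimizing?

1290

Current plan cost = 110·4 + 5·13 + 70·16 + 15·19 + 60·19 + 90·4 = €3410.
Optimal plan:
  M1->Bakery1: 35 × €4 = €140
  M1->Bakery3: 80 × €11 = €880
  M2->Bakery3: 70 × €2 = €140
  M3->Bakery1: 75 × €8 = €600
  M4->Bakery2: 90 × €4 = €360
Optimal cost = €2120.
Saving = 3410 − 2120 = €1290.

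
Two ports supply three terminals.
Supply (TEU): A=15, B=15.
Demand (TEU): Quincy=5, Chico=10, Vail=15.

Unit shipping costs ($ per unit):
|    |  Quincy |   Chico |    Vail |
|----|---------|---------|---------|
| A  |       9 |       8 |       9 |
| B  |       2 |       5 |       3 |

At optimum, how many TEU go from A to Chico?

10

Solving gives:
  A→Chico: 10 × $8 = $80
  A→Vail: 5 × $9 = $45
  B→Quincy: 5 × $2 = $10
  B→Vail: 10 × $3 = $30
Total cost = $165.
So A→Chico carries 10 TEU.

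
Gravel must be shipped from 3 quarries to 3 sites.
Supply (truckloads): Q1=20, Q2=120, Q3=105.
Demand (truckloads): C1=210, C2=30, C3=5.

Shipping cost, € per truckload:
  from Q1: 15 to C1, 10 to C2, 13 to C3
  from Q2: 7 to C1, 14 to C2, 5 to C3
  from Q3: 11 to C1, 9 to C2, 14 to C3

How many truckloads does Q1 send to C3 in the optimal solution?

0

The minimum-cost plan:
  Q1->C2: 20 truckloads
  Q2->C1: 115 truckloads
  Q2->C3: 5 truckloads
  Q3->C1: 95 truckloads
  Q3->C2: 10 truckloads
Total cost = €2165.
The route Q1→C3 is not used.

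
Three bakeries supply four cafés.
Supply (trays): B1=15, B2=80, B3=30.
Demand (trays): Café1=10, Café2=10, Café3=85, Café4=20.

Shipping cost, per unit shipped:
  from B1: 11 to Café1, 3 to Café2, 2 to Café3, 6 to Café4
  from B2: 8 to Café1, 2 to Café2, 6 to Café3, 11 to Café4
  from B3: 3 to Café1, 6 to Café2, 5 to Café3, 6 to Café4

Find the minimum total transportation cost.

620

An optimal shipping plan:
  B1→Café3: 15 × 2 = 30
  B2→Café2: 10 × 2 = 20
  B2→Café3: 70 × 6 = 420
  B3→Café1: 10 × 3 = 30
  B3→Café4: 20 × 6 = 120
Total = 30 + 20 + 420 + 30 + 120 = 620.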